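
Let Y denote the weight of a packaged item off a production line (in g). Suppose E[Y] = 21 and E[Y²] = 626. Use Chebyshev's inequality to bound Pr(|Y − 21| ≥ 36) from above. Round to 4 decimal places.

0.1427

Var(Y) = E[Y²] − (E[Y])² = 626 − 441 = 185.
Chebyshev's inequality: Pr(|Y − μ| ≥ t) ≤ Var(Y)/t² = 185/1296 = 0.1427.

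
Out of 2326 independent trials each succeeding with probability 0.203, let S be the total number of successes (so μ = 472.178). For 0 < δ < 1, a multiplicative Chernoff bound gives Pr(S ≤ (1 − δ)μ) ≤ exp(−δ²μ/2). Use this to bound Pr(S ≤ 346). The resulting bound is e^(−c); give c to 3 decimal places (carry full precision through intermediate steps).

Write 346 = (1 − δ)μ, so δ = 1 − 346/472.178 = 0.2672255…
Then the exponent is δ²μ/2 = (μ − 346)²/(2μ) = 16.858989.

16.859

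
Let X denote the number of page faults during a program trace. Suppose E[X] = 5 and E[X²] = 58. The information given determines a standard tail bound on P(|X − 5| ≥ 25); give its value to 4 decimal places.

0.0528

The first two moments determine the variance, so Chebyshev's inequality is the sharpest standard bound available.
Var(X) = E[X²] − (E[X])² = 58 − 25 = 33.
Chebyshev's inequality: P(|X − μ| ≥ t) ≤ Var(X)/t² = 33/625 = 0.0528.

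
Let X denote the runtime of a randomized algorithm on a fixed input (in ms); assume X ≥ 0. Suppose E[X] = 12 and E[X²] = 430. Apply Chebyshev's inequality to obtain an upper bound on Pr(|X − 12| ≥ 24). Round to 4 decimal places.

0.4965

Var(X) = E[X²] − (E[X])² = 430 − 144 = 286.
Chebyshev's inequality: Pr(|X − μ| ≥ t) ≤ Var(X)/t² = 286/576 = 0.4965.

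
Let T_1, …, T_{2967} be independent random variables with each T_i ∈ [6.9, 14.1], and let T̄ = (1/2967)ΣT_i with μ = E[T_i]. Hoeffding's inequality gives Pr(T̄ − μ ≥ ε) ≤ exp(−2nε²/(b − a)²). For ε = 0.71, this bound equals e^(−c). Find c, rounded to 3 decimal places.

57.703

c = 2nε²/(b − a)² = 2·2967·0.71² / 7.2² = 57.7031.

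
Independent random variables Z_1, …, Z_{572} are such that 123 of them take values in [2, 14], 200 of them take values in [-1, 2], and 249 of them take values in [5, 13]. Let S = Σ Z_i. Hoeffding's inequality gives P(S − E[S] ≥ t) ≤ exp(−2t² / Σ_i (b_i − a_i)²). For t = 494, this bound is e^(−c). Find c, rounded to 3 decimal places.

Σ(b_i − a_i)² = 123·12² + 200·3² + 249·8² = 35448.
c = 2t² / 35448 = 2·494² / 35448 = 13.7687.

13.769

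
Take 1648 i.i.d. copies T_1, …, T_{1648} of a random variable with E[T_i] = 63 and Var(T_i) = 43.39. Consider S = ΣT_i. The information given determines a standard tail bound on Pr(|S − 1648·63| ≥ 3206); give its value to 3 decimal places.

With mean and variance of each term known, Chebyshev's inequality bounds the deviation of the sum (or sample mean).
Var(S) = n·Var(T_i) = 1648·43.39 = 71506.72.
Chebyshev: Pr(|S − 1648·63| ≥ 3206) ≤ Var(S)/3206² = 71506.72/10278436 = 0.0070.

0.007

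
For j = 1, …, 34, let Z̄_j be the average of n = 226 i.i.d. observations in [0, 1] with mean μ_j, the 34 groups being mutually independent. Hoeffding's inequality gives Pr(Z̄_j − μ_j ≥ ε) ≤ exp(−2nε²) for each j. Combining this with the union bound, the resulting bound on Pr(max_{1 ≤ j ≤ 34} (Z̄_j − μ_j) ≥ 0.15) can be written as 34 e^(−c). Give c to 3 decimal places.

10.170

Union bound over the 34 events: Pr(max_{1 ≤ j ≤ 34} (Z̄_j − μ_j) ≥ 0.15) ≤ 34·exp(−2nε²) = 34 exp(−2·226·0.15²).
So c = 2·226·0.15² = 10.1700.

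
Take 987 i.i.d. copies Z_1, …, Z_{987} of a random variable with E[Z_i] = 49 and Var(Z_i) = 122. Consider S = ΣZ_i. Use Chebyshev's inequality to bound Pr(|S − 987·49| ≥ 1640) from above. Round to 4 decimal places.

Var(S) = n·Var(Z_i) = 987·122 = 120414.
Chebyshev: Pr(|S − 987·49| ≥ 1640) ≤ Var(S)/1640² = 120414/2689600 = 0.0448.

0.0448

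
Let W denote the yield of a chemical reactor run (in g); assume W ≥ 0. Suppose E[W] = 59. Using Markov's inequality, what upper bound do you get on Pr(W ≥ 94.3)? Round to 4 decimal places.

Markov's inequality: for a non-negative random variable, Pr(W ≥ a) ≤ E[W]/a.
Here E[W] = 59 and a = 94.3, so the bound is 59/94.3 = 0.6257.

0.6257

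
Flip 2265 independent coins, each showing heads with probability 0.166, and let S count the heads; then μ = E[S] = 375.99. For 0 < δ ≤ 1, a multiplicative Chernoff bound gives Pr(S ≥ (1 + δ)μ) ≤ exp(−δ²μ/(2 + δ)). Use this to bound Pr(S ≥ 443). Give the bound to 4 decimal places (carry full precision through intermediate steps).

Write 443 = (1 + δ)μ, so δ = 443/375.99 − 1 = 0.1782228…
Then the exponent is δ²μ/(2 + δ) = (443 − μ)² / (μ·(2 + δ)) = 5.482778.
Bound = exp(−5.482778) = 0.00416.

0.0042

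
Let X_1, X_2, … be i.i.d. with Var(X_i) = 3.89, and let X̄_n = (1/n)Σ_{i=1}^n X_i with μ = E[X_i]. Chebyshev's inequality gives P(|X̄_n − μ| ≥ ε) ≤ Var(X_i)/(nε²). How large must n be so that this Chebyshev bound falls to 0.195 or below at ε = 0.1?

Require 3.89/(n·0.1²) ≤ 0.195, i.e. n ≥ 3.89/(0.195·0.1²) = 1994.872.
The smallest integer n is 1995.

1995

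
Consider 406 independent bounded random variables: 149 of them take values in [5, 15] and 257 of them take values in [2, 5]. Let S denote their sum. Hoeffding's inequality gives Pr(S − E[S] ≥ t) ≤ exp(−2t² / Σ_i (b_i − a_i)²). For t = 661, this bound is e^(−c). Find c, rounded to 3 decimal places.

Σ(b_i − a_i)² = 149·10² + 257·3² = 17213.
c = 2t² / 17213 = 2·661² / 17213 = 50.7664.

50.766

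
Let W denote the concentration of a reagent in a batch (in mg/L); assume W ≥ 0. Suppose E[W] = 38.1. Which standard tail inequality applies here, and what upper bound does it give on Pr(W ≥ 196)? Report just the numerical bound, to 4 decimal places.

0.1944

Only the mean of a non-negative variable is known, so Markov's inequality is the applicable tail bound.
Markov's inequality: for a non-negative random variable, Pr(W ≥ a) ≤ E[W]/a.
Here E[W] = 38.1 and a = 196, so the bound is 38.1/196 = 0.1944.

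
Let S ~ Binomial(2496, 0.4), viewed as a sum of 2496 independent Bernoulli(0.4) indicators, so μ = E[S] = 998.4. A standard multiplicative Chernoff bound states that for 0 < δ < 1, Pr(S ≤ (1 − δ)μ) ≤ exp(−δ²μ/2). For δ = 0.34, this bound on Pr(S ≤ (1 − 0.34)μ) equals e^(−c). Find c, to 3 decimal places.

57.708

c = δ²μ/2 = 0.34²·998.4/2 = 57.7075.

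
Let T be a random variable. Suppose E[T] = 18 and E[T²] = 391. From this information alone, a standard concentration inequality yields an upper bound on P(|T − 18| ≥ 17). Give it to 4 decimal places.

0.2318

The first two moments determine the variance, so Chebyshev's inequality is the sharpest standard bound available.
Var(T) = E[T²] − (E[T])² = 391 − 324 = 67.
Chebyshev's inequality: P(|T − μ| ≥ t) ≤ Var(T)/t² = 67/289 = 0.2318.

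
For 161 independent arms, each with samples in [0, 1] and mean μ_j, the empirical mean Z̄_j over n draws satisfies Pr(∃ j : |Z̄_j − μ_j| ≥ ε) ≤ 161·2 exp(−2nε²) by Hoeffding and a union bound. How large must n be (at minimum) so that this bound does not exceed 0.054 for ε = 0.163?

Need 2·161·exp(−2nε²) ≤ 0.054, i.e. exp(−2nε²) ≤ 0.054/322.
So 2nε² ≥ ln(322/0.054) = 8.693323.
Hence n ≥ 8.693323/(2·0.163²) = 163.599.
The smallest integer n is 164.

164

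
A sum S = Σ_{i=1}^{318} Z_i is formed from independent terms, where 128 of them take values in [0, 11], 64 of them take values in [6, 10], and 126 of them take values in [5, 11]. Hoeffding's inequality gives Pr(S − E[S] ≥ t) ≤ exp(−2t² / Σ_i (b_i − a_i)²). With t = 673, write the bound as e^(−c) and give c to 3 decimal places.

43.038

Σ(b_i − a_i)² = 128·11² + 64·4² + 126·6² = 21048.
c = 2t² / 21048 = 2·673² / 21048 = 43.0377.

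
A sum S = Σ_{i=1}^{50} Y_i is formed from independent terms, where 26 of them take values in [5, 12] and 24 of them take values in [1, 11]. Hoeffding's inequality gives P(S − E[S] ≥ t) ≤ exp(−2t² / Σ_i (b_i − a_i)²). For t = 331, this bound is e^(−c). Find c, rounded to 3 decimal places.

59.641

Σ(b_i − a_i)² = 26·7² + 24·10² = 3674.
c = 2t² / 3674 = 2·331² / 3674 = 59.6413.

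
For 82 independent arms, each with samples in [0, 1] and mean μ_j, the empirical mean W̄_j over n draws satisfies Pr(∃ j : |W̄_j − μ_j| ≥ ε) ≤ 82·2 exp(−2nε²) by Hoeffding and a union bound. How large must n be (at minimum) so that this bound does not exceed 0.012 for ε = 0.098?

496

Need 2·82·exp(−2nε²) ≤ 0.012, i.e. exp(−2nε²) ≤ 0.012/164.
So 2nε² ≥ ln(164/0.012) = 9.522715.
Hence n ≥ 9.522715/(2·0.098²) = 495.768.
The smallest integer n is 496.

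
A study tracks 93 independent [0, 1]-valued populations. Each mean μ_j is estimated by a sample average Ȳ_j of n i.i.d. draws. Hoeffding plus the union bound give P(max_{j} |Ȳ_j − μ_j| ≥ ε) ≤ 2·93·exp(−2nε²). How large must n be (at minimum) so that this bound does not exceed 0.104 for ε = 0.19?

Need 2·93·exp(−2nε²) ≤ 0.104, i.e. exp(−2nε²) ≤ 0.104/186.
So 2nε² ≥ ln(186/0.104) = 7.489111.
Hence n ≥ 7.489111/(2·0.19²) = 103.727.
The smallest integer n is 104.

104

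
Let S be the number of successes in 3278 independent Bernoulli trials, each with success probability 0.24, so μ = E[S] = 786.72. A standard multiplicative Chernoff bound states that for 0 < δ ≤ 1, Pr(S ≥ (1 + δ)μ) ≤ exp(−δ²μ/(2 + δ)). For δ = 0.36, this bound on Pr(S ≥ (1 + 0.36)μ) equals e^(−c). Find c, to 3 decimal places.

43.203

c = δ²μ/(2 + δ) = 0.36²·786.72/(2 + 0.36) = 43.2029.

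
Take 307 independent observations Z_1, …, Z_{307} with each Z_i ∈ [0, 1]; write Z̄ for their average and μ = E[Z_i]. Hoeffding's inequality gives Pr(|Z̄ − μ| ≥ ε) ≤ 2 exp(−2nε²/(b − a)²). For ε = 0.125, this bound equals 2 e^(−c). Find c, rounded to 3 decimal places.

9.594

c = 2nε²/(b − a)² = 2·307·0.125² / 1² = 9.5938.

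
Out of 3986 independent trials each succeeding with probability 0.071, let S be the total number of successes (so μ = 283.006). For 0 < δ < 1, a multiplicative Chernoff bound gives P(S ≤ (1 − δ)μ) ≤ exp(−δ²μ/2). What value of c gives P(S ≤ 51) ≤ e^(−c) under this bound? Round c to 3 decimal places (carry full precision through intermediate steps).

Write 51 = (1 − δ)μ, so δ = 1 − 51/283.006 = 0.8197918…
Then the exponent is δ²μ/2 = (μ − 51)²/(2μ) = 95.098309.

95.098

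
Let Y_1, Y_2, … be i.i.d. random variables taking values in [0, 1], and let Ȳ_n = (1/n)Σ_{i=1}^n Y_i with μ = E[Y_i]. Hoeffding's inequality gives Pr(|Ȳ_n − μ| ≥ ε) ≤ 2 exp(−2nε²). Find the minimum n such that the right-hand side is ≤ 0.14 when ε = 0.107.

Require 2·exp(−2nε²) ≤ 0.14, i.e. 2nε² ≥ ln(2/0.14) = 2.659260.
So n ≥ 2.659260 / (2·0.107²) = 116.135.
The smallest integer n is 117.

117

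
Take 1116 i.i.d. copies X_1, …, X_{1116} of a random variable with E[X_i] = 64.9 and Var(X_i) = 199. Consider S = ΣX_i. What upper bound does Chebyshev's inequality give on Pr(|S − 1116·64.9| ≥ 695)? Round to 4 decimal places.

Var(S) = n·Var(X_i) = 1116·199 = 222084.
Chebyshev: Pr(|S − 1116·64.9| ≥ 695) ≤ Var(S)/695² = 222084/483025 = 0.4598.

0.4598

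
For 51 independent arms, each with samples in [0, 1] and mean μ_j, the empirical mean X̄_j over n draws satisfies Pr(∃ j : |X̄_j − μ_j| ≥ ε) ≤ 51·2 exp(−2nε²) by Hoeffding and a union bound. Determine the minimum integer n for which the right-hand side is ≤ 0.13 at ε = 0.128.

Need 2·51·exp(−2nε²) ≤ 0.13, i.e. exp(−2nε²) ≤ 0.13/102.
So 2nε² ≥ ln(102/0.13) = 6.665194.
Hence n ≥ 6.665194/(2·0.128²) = 203.406.
The smallest integer n is 204.

204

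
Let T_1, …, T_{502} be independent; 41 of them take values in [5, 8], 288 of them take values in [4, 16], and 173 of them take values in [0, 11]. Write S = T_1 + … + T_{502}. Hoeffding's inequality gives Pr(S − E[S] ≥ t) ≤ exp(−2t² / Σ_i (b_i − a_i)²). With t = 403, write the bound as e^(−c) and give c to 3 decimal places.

Σ(b_i − a_i)² = 41·3² + 288·12² + 173·11² = 62774.
c = 2t² / 62774 = 2·403² / 62774 = 5.1744.

5.174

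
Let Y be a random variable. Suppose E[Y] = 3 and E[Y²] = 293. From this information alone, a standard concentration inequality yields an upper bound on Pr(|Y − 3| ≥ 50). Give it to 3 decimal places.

0.114

The first two moments determine the variance, so Chebyshev's inequality is the sharpest standard bound available.
Var(Y) = E[Y²] − (E[Y])² = 293 − 9 = 284.
Chebyshev's inequality: Pr(|Y − μ| ≥ t) ≤ Var(Y)/t² = 284/2500 = 0.1136.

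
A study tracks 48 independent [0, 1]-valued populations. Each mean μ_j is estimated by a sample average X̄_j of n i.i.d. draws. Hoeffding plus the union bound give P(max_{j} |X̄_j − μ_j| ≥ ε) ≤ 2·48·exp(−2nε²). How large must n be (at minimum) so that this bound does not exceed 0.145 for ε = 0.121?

222

Need 2·48·exp(−2nε²) ≤ 0.145, i.e. exp(−2nε²) ≤ 0.145/96.
So 2nε² ≥ ln(96/0.145) = 6.495370.
Hence n ≥ 6.495370/(2·0.121²) = 221.821.
The smallest integer n is 222.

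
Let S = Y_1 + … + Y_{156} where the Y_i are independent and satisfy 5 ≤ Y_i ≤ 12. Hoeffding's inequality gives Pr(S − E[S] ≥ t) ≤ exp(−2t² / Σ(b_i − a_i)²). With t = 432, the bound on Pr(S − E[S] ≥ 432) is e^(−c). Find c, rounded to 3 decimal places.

48.829

Σ(b_i − a_i)² = 156·(7)² = 7644.
c = 2t²/7644 = 2·432²/7644 = 48.8289.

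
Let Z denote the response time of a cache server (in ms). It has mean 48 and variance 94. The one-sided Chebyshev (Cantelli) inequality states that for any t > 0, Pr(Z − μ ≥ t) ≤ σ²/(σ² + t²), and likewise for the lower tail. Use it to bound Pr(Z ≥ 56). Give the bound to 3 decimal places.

Here σ² = 94 and t = 8, so σ² + t² = 158.
Cantelli's bound: 94/158 = 0.5949.

0.595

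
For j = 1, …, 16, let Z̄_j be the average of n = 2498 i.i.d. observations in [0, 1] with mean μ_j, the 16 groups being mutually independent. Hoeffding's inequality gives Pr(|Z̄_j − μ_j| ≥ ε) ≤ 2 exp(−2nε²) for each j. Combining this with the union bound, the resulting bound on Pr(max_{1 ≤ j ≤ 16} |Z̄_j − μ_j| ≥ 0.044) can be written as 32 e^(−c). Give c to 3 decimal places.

Union bound over the 16 events: Pr(max_{1 ≤ j ≤ 16} |Z̄_j − μ_j| ≥ 0.044) ≤ 16·2·exp(−2nε²) = 32 exp(−2·2498·0.044²).
So c = 2·2498·0.044² = 9.6723.

9.672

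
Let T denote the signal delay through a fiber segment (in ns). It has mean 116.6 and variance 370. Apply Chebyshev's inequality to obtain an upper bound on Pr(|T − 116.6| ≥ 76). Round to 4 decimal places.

0.0641

Chebyshev: Pr(|T − μ| ≥ t) ≤ Var(T)/t².
Bound = 370 / 5776 = 0.0641.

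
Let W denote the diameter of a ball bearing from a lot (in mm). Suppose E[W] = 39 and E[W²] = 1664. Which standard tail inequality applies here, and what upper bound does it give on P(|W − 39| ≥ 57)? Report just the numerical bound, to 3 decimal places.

0.044

The first two moments determine the variance, so Chebyshev's inequality is the sharpest standard bound available.
Var(W) = E[W²] − (E[W])² = 1664 − 1521 = 143.
Chebyshev's inequality: P(|W − μ| ≥ t) ≤ Var(W)/t² = 143/3249 = 0.0440.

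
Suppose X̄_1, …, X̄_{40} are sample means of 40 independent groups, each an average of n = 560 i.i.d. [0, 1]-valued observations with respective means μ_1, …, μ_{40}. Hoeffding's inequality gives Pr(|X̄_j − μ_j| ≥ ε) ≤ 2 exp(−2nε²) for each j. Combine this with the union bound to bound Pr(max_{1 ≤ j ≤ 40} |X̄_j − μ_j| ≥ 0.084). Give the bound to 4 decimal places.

0.0296

Per-experiment Hoeffding bound: 2·exp(−2·560·0.084²) = 2·exp(−7.90272) = 0.00073947.
Union bound over 40 events: 40·0.00073947 = 0.02958.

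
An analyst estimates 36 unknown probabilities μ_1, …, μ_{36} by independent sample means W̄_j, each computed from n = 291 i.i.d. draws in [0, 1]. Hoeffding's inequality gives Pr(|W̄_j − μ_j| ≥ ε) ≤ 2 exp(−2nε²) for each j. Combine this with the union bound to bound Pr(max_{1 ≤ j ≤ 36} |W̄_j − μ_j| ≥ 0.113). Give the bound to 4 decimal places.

0.0426

Per-experiment Hoeffding bound: 2·exp(−2·291·0.113²) = 2·exp(−7.43156) = 0.0011845.
Union bound over 36 events: 36·0.0011845 = 0.04264.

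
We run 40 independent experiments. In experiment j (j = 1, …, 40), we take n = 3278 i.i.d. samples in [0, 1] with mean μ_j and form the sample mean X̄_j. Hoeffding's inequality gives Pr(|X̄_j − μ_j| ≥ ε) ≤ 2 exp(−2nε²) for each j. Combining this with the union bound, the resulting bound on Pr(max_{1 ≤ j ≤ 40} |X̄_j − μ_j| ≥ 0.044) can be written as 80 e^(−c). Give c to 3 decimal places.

12.692

Union bound over the 40 events: Pr(max_{1 ≤ j ≤ 40} |X̄_j − μ_j| ≥ 0.044) ≤ 40·2·exp(−2nε²) = 80 exp(−2·3278·0.044²).
So c = 2·3278·0.044² = 12.6924.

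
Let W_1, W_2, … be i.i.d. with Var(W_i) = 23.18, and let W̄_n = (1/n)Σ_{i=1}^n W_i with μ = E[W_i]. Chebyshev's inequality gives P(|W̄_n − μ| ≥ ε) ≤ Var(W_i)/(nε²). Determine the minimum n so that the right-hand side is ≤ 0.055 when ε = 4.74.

Require 23.18/(n·4.74²) ≤ 0.055, i.e. n ≥ 23.18/(0.055·4.74²) = 18.758.
The smallest integer n is 19.

19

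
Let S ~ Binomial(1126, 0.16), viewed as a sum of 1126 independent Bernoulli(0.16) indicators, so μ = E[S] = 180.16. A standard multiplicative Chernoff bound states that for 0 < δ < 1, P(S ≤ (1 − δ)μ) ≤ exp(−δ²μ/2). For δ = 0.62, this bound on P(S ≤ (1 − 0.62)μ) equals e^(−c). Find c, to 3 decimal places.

c = δ²μ/2 = 0.62²·180.16/2 = 34.6268.

34.627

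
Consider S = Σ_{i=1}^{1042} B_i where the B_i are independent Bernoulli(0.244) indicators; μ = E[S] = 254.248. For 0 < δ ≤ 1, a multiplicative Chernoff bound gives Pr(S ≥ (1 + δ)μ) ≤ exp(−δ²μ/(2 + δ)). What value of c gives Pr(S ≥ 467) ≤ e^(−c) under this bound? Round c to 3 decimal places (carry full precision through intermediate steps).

62.757

Write 467 = (1 + δ)μ, so δ = 467/254.248 − 1 = 0.8367893…
Then the exponent is δ²μ/(2 + δ) = (467 − μ)² / (μ·(2 + δ)) = 62.757073.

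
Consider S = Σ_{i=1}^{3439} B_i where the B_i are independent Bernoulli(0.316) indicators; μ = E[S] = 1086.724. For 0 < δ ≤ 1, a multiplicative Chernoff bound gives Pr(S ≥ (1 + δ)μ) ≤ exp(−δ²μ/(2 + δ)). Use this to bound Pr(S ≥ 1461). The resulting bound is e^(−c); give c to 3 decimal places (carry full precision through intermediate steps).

54.983

Write 1461 = (1 + δ)μ, so δ = 1461/1086.724 − 1 = 0.3444076…
Then the exponent is δ²μ/(2 + δ) = (1461 − μ)² / (μ·(2 + δ)) = 54.983399.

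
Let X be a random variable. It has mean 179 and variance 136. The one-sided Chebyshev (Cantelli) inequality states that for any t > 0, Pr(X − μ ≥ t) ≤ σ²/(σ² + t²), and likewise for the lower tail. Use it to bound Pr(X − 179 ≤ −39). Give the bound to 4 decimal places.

Here σ² = 136 and t = 39, so σ² + t² = 1657.
Cantelli's bound: 136/1657 = 0.0821.

0.0821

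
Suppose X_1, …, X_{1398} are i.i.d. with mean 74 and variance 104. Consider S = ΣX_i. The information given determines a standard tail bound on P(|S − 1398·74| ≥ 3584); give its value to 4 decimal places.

0.0113

With mean and variance of each term known, Chebyshev's inequality bounds the deviation of the sum (or sample mean).
Var(S) = n·Var(X_i) = 1398·104 = 145392.
Chebyshev: P(|S − 1398·74| ≥ 3584) ≤ Var(S)/3584² = 145392/12845056 = 0.0113.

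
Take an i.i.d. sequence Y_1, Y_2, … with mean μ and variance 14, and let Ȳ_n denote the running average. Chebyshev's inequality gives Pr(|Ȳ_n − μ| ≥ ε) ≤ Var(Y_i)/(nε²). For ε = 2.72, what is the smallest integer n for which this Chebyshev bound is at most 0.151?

13

Require 14/(n·2.72²) ≤ 0.151, i.e. n ≥ 14/(0.151·2.72²) = 12.532.
The smallest integer n is 13.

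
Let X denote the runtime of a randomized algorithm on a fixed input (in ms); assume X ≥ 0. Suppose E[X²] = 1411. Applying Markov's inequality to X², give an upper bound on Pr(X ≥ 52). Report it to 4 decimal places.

0.5218

Since X ≥ 0, the event {X ≥ 52} is the same as {X² ≥ 2704}.
Markov's inequality applied to X² gives Pr(X² ≥ 2704) ≤ E[X²]/2704 = 1411/2704 = 0.5218.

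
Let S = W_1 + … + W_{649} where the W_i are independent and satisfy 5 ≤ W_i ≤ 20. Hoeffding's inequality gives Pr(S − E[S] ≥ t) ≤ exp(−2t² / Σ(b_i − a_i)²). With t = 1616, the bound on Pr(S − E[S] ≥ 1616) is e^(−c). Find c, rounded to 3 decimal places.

Σ(b_i − a_i)² = 649·(15)² = 146025.
c = 2t²/146025 = 2·1616²/146025 = 35.7672.

35.767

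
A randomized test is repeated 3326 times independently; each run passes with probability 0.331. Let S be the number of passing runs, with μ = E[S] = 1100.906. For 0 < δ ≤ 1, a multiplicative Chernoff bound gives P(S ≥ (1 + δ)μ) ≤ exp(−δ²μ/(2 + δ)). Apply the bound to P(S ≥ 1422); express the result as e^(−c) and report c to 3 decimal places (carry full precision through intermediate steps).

40.866

Write 1422 = (1 + δ)μ, so δ = 1422/1100.906 − 1 = 0.2916634…
Then the exponent is δ²μ/(2 + δ) = (1422 − μ)² / (μ·(2 + δ)) = 40.866111.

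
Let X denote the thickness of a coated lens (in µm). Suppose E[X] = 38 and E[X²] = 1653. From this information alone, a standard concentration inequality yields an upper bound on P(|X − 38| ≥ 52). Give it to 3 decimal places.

0.077

The first two moments determine the variance, so Chebyshev's inequality is the sharpest standard bound available.
Var(X) = E[X²] − (E[X])² = 1653 − 1444 = 209.
Chebyshev's inequality: P(|X − μ| ≥ t) ≤ Var(X)/t² = 209/2704 = 0.0773.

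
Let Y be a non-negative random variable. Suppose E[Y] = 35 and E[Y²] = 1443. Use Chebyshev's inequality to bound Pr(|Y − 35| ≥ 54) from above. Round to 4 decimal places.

0.0748

Var(Y) = E[Y²] − (E[Y])² = 1443 − 1225 = 218.
Chebyshev's inequality: Pr(|Y − μ| ≥ t) ≤ Var(Y)/t² = 218/2916 = 0.0748.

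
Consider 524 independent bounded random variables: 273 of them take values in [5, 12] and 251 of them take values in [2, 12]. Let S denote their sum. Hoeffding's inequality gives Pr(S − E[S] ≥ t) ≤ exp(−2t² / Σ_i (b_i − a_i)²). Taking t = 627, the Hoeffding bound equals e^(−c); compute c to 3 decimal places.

Σ(b_i − a_i)² = 273·7² + 251·10² = 38477.
c = 2t² / 38477 = 2·627² / 38477 = 20.4345.

20.434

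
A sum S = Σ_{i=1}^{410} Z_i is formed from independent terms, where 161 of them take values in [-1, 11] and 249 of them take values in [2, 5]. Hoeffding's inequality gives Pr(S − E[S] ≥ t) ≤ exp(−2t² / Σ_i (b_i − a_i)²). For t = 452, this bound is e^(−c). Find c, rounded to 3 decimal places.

16.071

Σ(b_i − a_i)² = 161·12² + 249·3² = 25425.
c = 2t² / 25425 = 2·452² / 25425 = 16.0711.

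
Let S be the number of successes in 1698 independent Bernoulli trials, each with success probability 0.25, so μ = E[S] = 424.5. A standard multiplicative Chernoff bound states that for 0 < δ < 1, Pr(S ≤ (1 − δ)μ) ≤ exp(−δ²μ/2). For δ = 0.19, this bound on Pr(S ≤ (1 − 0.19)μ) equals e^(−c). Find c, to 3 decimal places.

7.662

c = δ²μ/2 = 0.19²·424.5/2 = 7.6622.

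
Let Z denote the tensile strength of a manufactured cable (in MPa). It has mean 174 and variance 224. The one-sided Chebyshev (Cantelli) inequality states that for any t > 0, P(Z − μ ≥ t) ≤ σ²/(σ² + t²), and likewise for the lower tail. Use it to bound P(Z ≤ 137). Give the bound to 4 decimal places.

0.1406

Here σ² = 224 and t = 37, so σ² + t² = 1593.
Cantelli's bound: 224/1593 = 0.1406.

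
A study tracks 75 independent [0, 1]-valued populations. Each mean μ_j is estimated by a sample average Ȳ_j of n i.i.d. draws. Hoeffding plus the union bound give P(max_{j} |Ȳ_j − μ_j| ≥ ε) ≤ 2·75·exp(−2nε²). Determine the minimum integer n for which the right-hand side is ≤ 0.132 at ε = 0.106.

Need 2·75·exp(−2nε²) ≤ 0.132, i.e. exp(−2nε²) ≤ 0.132/150.
So 2nε² ≥ ln(150/0.132) = 7.035589.
Hence n ≥ 7.035589/(2·0.106²) = 313.082.
The smallest integer n is 314.

314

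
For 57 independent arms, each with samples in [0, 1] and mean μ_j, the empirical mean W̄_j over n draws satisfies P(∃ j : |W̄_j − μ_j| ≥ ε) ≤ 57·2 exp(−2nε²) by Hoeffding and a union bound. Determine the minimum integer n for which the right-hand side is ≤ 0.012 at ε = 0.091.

554

Need 2·57·exp(−2nε²) ≤ 0.012, i.e. exp(−2nε²) ≤ 0.012/114.
So 2nε² ≥ ln(114/0.012) = 9.159047.
Hence n ≥ 9.159047/(2·0.091²) = 553.016.
The smallest integer n is 554.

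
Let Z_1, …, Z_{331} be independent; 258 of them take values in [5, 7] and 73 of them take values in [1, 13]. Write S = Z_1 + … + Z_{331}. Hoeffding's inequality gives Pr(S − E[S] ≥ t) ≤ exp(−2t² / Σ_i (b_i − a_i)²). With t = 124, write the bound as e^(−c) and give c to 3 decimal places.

Σ(b_i − a_i)² = 258·2² + 73·12² = 11544.
c = 2t² / 11544 = 2·124² / 11544 = 2.6639.

2.664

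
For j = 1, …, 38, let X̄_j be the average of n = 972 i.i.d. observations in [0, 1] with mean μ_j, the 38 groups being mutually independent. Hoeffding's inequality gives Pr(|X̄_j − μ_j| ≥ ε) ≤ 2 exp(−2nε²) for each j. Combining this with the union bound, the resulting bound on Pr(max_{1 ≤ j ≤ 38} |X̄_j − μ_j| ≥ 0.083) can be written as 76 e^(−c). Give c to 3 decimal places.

Union bound over the 38 events: Pr(max_{1 ≤ j ≤ 38} |X̄_j − μ_j| ≥ 0.083) ≤ 38·2·exp(−2nε²) = 76 exp(−2·972·0.083²).
So c = 2·972·0.083² = 13.3922.

13.392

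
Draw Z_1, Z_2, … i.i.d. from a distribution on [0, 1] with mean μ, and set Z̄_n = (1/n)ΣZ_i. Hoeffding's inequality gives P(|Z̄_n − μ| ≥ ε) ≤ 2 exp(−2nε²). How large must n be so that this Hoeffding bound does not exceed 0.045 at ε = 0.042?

1076

Require 2·exp(−2nε²) ≤ 0.045, i.e. 2nε² ≥ ln(2/0.045) = 3.794240.
So n ≥ 3.794240 / (2·0.042²) = 1075.465.
The smallest integer n is 1076.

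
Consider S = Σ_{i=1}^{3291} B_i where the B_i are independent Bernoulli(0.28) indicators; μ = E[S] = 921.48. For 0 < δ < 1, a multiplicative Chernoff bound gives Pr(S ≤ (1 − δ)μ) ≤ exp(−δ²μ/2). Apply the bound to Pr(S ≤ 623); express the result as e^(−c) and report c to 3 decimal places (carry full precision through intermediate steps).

Write 623 = (1 − δ)μ, so δ = 1 − 623/921.48 = 0.3239137…
Then the exponent is δ²μ/2 = (μ − 623)²/(2μ) = 48.340881.

48.341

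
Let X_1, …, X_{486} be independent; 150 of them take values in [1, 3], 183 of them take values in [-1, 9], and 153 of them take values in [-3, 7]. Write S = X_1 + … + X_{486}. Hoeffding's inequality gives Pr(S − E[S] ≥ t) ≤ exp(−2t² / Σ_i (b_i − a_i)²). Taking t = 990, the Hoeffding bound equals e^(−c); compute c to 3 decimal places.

57.316

Σ(b_i − a_i)² = 150·2² + 183·10² + 153·10² = 34200.
c = 2t² / 34200 = 2·990² / 34200 = 57.3158.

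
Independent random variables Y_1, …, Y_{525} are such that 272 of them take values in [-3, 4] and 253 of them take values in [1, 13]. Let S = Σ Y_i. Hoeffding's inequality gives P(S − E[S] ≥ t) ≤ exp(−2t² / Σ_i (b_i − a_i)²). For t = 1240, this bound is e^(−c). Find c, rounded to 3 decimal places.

61.801

Σ(b_i − a_i)² = 272·7² + 253·12² = 49760.
c = 2t² / 49760 = 2·1240² / 49760 = 61.8006.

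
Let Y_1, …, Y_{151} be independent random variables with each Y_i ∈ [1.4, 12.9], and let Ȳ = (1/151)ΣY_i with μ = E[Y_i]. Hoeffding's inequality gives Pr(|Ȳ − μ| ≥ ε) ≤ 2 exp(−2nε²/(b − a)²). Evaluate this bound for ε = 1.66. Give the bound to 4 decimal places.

0.0037

Exponent: 2nε²/(b − a)² = 2·151·1.66² / 11.5² = 6.29256.
Bound = 2·exp(−6.29256) = 0.00370.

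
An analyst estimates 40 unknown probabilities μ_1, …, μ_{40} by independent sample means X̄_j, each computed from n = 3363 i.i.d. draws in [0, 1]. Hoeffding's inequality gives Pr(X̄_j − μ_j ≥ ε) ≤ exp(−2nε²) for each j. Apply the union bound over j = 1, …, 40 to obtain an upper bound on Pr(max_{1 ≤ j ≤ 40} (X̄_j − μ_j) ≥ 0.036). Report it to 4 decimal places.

0.0066

Per-experiment Hoeffding bound: exp(−2·3363·0.036²) = exp(−8.71690) = 0.00016379.
Union bound over 40 events: 40·0.00016379 = 0.00655.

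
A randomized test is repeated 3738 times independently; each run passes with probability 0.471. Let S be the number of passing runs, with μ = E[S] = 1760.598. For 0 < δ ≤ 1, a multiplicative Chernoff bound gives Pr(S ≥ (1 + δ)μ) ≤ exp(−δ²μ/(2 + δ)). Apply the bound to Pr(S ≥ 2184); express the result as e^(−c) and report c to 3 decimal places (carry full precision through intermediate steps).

45.447

Write 2184 = (1 + δ)μ, so δ = 2184/1760.598 − 1 = 0.2404876…
Then the exponent is δ²μ/(2 + δ) = (2184 − μ)² / (μ·(2 + δ)) = 45.446774.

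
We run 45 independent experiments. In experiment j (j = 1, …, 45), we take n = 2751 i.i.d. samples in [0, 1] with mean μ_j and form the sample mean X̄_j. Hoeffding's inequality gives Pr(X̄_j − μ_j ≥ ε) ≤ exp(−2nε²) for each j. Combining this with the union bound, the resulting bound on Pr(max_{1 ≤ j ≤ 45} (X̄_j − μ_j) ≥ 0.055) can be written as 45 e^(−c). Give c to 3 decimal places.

16.644

Union bound over the 45 events: Pr(max_{1 ≤ j ≤ 45} (X̄_j − μ_j) ≥ 0.055) ≤ 45·exp(−2nε²) = 45 exp(−2·2751·0.055²).
So c = 2·2751·0.055² = 16.6436.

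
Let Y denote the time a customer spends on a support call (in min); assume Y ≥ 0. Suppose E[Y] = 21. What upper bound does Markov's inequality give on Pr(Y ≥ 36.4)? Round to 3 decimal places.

Markov's inequality: for a non-negative random variable, Pr(Y ≥ a) ≤ E[Y]/a.
Here E[Y] = 21 and a = 36.4, so the bound is 21/36.4 = 0.5769.

0.577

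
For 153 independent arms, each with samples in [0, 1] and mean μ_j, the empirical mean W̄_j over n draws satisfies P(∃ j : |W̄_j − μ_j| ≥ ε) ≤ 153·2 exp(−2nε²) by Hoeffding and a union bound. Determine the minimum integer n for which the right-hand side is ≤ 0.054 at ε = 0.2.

109

Need 2·153·exp(−2nε²) ≤ 0.054, i.e. exp(−2nε²) ≤ 0.054/306.
So 2nε² ≥ ln(306/0.054) = 8.642356.
Hence n ≥ 8.642356/(2·0.2²) = 108.029.
The smallest integer n is 109.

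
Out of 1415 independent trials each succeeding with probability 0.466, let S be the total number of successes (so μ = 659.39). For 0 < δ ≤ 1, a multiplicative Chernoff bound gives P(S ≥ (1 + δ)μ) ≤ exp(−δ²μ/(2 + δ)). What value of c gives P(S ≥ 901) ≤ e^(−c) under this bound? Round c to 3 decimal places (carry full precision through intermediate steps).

37.411

Write 901 = (1 + δ)μ, so δ = 901/659.39 − 1 = 0.3664144…
Then the exponent is δ²μ/(2 + δ) = (901 − μ)² / (μ·(2 + δ)) = 37.410770.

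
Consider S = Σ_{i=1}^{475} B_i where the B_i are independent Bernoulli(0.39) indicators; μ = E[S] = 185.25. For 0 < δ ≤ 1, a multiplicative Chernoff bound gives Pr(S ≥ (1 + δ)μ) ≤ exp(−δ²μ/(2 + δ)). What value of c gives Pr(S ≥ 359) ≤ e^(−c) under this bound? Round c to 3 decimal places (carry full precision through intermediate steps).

Write 359 = (1 + δ)μ, so δ = 359/185.25 − 1 = 0.9379217…
Then the exponent is δ²μ/(2 + δ) = (359 − μ)² / (μ·(2 + δ)) = 55.469109.

55.469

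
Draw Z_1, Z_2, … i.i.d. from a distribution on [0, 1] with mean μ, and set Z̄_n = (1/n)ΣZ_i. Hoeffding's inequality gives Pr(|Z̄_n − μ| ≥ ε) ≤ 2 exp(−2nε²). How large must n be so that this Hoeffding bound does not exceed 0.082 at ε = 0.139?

Require 2·exp(−2nε²) ≤ 0.082, i.e. 2nε² ≥ ln(2/0.082) = 3.194183.
So n ≥ 3.194183 / (2·0.139²) = 82.661.
The smallest integer n is 83.

83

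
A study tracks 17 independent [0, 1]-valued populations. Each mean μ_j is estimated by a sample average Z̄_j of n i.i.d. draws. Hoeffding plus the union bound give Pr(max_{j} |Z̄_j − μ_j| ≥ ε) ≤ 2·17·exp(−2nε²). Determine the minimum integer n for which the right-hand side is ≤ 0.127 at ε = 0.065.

662

Need 2·17·exp(−2nε²) ≤ 0.127, i.e. exp(−2nε²) ≤ 0.127/34.
So 2nε² ≥ ln(34/0.127) = 5.589929.
Hence n ≥ 5.589929/(2·0.065²) = 661.530.
The smallest integer n is 662.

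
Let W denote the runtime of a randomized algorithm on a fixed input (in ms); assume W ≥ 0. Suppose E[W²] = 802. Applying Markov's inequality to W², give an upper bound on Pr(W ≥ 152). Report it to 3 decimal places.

Since W ≥ 0, the event {W ≥ 152} is the same as {W² ≥ 23104}.
Markov's inequality applied to W² gives Pr(W² ≥ 23104) ≤ E[W²]/23104 = 802/23104 = 0.0347.

0.035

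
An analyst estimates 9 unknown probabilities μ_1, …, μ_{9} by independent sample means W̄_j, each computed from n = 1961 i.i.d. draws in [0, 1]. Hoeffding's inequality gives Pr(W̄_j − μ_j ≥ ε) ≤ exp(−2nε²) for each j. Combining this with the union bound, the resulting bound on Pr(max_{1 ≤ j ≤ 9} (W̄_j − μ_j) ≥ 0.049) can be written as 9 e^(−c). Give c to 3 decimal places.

9.417

Union bound over the 9 events: Pr(max_{1 ≤ j ≤ 9} (W̄_j − μ_j) ≥ 0.049) ≤ 9·exp(−2nε²) = 9 exp(−2·1961·0.049²).
So c = 2·1961·0.049² = 9.4167.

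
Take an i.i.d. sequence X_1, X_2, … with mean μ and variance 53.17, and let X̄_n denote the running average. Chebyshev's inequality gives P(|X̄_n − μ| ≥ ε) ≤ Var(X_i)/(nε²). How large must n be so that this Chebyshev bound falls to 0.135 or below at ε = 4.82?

17

Require 53.17/(n·4.82²) ≤ 0.135, i.e. n ≥ 53.17/(0.135·4.82²) = 16.953.
The smallest integer n is 17.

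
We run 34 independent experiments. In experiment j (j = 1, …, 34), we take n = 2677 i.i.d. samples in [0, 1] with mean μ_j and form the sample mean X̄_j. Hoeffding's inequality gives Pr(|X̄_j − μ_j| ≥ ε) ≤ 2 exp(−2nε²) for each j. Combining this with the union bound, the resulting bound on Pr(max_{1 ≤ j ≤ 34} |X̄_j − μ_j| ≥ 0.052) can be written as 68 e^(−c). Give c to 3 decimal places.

Union bound over the 34 events: Pr(max_{1 ≤ j ≤ 34} |X̄_j − μ_j| ≥ 0.052) ≤ 34·2·exp(−2nε²) = 68 exp(−2·2677·0.052²).
So c = 2·2677·0.052² = 14.4772.

14.477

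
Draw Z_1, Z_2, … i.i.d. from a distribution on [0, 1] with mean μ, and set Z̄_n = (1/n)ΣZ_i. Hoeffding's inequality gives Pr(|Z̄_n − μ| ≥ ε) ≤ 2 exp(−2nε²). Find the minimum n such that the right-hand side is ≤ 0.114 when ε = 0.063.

Require 2·exp(−2nε²) ≤ 0.114, i.e. 2nε² ≥ ln(2/0.114) = 2.864704.
So n ≥ 2.864704 / (2·0.063²) = 360.885.
The smallest integer n is 361.

361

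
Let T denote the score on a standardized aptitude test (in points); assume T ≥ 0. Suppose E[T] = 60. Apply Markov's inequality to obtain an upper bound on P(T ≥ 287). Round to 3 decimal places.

Markov's inequality: for a non-negative random variable, P(T ≥ a) ≤ E[T]/a.
Here E[T] = 60 and a = 287, so the bound is 60/287 = 0.2091.

0.209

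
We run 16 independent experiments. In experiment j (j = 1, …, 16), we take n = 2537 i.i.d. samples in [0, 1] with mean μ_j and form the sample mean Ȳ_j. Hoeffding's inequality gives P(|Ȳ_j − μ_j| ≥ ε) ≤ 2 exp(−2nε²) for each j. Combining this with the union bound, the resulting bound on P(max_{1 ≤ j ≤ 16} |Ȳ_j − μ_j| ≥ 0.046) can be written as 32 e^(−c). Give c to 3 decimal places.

Union bound over the 16 events: P(max_{1 ≤ j ≤ 16} |Ȳ_j − μ_j| ≥ 0.046) ≤ 16·2·exp(−2nε²) = 32 exp(−2·2537·0.046²).
So c = 2·2537·0.046² = 10.7366.

10.737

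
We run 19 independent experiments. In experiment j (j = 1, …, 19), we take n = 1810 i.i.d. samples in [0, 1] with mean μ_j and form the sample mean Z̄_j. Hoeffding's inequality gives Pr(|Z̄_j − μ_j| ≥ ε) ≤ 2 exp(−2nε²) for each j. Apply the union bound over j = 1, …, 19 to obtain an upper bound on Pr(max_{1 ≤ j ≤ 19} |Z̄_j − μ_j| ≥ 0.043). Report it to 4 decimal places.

0.0471

Per-experiment Hoeffding bound: 2·exp(−2·1810·0.043²) = 2·exp(−6.69338) = 0.0024782.
Union bound over 19 events: 19·0.0024782 = 0.04709.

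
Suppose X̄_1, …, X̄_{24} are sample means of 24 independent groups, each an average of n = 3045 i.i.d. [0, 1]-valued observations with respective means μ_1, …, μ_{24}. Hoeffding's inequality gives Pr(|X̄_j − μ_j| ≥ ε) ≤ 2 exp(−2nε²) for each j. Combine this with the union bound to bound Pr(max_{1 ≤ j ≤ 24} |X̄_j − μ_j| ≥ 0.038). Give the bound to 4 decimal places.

0.0073

Per-experiment Hoeffding bound: 2·exp(−2·3045·0.038²) = 2·exp(−8.79396) = 0.00030329.
Union bound over 24 events: 24·0.00030329 = 0.00728.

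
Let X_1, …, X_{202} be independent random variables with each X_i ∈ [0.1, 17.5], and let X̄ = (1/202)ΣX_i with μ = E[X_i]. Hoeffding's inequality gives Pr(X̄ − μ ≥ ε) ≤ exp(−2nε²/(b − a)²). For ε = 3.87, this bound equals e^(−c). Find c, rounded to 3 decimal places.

19.985

c = 2nε²/(b − a)² = 2·202·3.87² / 17.4² = 19.9850.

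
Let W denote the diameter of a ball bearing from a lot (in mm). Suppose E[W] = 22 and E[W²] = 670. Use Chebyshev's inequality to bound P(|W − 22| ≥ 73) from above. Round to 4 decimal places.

0.0349

Var(W) = E[W²] − (E[W])² = 670 − 484 = 186.
Chebyshev's inequality: P(|W − μ| ≥ t) ≤ Var(W)/t² = 186/5329 = 0.0349.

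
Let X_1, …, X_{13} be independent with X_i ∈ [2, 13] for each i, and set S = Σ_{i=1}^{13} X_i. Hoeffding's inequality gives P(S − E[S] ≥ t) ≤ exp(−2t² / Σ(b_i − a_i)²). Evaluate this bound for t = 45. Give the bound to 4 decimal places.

Σ(b_i − a_i)² = 13·(11)² = 1573.
Exponent = 2·45²/1573 = 2.5747.
Bound = exp(−2.5747) = 0.07618.

0.0762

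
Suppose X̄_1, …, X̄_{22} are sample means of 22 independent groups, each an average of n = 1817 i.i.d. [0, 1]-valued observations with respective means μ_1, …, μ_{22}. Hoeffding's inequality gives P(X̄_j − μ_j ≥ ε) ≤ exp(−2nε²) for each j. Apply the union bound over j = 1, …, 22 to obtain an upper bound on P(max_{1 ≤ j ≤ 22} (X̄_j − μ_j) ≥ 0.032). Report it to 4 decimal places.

Per-experiment Hoeffding bound: exp(−2·1817·0.032²) = exp(−3.72122) = 0.024205.
Union bound over 22 events: 22·0.024205 = 0.53250.

0.5325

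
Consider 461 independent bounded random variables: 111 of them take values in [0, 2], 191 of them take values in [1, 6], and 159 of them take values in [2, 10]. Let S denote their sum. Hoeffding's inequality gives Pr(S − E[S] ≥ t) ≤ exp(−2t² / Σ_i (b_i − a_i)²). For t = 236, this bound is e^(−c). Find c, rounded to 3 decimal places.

Σ(b_i − a_i)² = 111·2² + 191·5² + 159·8² = 15395.
c = 2t² / 15395 = 2·236² / 15395 = 7.2356.

7.236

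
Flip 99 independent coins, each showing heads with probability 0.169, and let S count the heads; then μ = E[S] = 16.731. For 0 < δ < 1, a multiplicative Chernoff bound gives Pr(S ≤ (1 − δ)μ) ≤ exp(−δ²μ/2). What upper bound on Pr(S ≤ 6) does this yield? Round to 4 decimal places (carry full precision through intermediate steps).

Write 6 = (1 − δ)μ, so δ = 1 − 6/16.731 = 0.6413843…
Then the exponent is δ²μ/2 = (μ − 6)²/(2μ) = 3.441347.
Bound = exp(−3.441347) = 0.03202.

0.0320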